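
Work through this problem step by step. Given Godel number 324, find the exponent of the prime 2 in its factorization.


Factorize 324 by dividing by 2 repeatedly.
Division steps: 2 divides 324 exactly 2 time(s).
Exponent of 2 = 2

2


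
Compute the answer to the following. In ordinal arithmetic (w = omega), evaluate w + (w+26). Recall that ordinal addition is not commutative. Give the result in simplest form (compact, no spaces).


Compute w + (w+26).
Ordinal + is associative but NOT commutative; for finite n>0, n + w = w but w + n stays w+n.
w + (w+26) = (w+w) + 26 = w*2+26.
Result = w*2+26

w*2+26


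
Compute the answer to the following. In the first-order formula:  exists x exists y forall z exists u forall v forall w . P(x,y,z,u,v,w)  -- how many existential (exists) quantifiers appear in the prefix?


Quantifier prefix: exists x exists y forall z exists u forall v forall w
Mark each quantifier type:
  E E U E U U
Universal count = 3, Existential count = 3
Asked for existential (exists) quantifiers: 3

3


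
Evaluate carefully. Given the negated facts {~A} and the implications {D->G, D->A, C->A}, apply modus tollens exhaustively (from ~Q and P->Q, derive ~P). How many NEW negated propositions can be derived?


Initial negated facts: {~A}
Apply modus tollens to closure:
  ~A and D->A  =>  ~D
  ~A and C->A  =>  ~C
Final negated: {~A, ~C, ~D}
New negations: {~C, ~D}
Count = 2

2


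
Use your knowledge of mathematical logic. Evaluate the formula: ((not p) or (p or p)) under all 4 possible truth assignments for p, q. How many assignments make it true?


Check all 4 assignments:
p=0, q=0: 1
p=0, q=1: 1
p=1, q=0: 1
p=1, q=1: 1
Count of True = 4

4


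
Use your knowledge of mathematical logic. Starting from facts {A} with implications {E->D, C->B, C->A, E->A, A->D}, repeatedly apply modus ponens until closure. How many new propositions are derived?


Initial facts: {A}
Apply modus ponens to closure:
  A and A->D  =>  D
Final known: {A, D}
New propositions: {D}
Count = 1

1


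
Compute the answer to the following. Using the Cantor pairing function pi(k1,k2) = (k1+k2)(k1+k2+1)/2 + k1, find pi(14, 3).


k1 + k2 = 17
(k1+k2)(k1+k2+1)/2 = 17 * 18 / 2 = 153
pi = 153 + 14 = 167

167


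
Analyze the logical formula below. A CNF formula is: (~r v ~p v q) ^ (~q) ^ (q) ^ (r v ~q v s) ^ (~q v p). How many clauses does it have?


A CNF formula is a conjunction of clauses.
Clauses are separated by ^.
Counting the conjuncts: 5 clauses.

5


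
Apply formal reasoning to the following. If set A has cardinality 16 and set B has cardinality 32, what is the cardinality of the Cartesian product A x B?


The Cartesian product A x B contains all ordered pairs (a, b).
|A x B| = |A| * |B| = 16 * 32 = 512

512


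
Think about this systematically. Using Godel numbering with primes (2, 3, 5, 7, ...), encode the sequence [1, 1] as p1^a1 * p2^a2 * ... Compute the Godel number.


Encode each element as an exponent of the corresponding prime:
  2^1 = 2
  3^1 = 3
Product = 2 * 3 = 6

6


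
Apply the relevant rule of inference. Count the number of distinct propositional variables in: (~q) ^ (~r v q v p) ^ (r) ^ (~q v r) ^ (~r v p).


Identify each variable that appears in the formula.
Variables found: p, q, r
Count = 3

3


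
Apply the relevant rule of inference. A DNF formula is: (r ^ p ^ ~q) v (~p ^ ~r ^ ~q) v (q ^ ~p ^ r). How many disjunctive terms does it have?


A DNF formula is a disjunction of terms (conjunctions).
Terms are separated by v.
Counting the disjuncts: 3 terms.

3


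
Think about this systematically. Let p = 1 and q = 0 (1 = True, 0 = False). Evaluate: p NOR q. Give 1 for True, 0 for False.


p = 1, q = 0
Operation: p NOR q
Evaluate: 1 NOR 0 = 0

0


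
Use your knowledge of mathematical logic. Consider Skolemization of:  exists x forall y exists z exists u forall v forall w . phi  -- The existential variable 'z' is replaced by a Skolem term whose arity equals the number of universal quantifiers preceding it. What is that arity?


Quantifier prefix: exists x forall y exists z exists u forall v forall w
'z' is existentially quantified at position 3.
Universal variables preceding it: y
Skolem function arity = 1

1


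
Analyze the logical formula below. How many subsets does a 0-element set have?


The power set of a set with n elements has 2^n elements.
|P(S)| = 2^0 = 1

1


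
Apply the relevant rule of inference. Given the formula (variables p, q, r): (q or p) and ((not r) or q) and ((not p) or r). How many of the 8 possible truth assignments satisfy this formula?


Evaluate all 8 assignments for p, q, r:
p=0, q=0, r=0: 0
p=0, q=0, r=1: 0
p=0, q=1, r=0: 1
p=0, q=1, r=1: 1
p=1, q=0, r=0: 0
p=1, q=0, r=1: 0
p=1, q=1, r=0: 0
p=1, q=1, r=1: 1
Satisfying count = 3

3


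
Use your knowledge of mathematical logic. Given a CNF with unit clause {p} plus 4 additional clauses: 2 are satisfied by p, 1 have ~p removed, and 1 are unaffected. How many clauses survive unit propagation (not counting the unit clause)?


Satisfied (removed): 2
Shortened (remain): 1
Unchanged (remain): 1
Remaining = 1 + 1 = 2

2


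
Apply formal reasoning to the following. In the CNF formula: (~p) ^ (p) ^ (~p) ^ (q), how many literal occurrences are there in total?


Counting literals in each clause:
Clause 1: 1 literal(s)
Clause 2: 1 literal(s)
Clause 3: 1 literal(s)
Clause 4: 1 literal(s)
Total = 4

4


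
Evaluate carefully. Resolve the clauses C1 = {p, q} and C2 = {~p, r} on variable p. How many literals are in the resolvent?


Remove p from C1 and ~p from C2.
C1 remainder: {q}
C2 remainder: {r}
Union (resolvent): {q, r}
Resolvent has 2 literal(s).

2


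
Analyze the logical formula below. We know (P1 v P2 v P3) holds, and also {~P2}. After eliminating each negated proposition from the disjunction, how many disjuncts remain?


Original disjuncts (3): P1, P2, P3
Negated (eliminate): ~P2
Remaining disjuncts: P1, P3
Count = 3 - 1 = 2

2


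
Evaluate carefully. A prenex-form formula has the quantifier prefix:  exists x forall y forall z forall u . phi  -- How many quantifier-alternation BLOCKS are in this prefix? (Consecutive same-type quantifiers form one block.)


Quantifier-type sequence: E A A A  (A=forall, E=exists)
Group into maximal same-type runs:
  Ex1 | Ax3
Number of blocks = 2

2


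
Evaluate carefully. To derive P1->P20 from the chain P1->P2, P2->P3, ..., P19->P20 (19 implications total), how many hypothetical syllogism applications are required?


With 19 implications in a chain connecting 20 propositions:
P1->P2, P2->P3, ..., P19->P20
Steps needed = (number of implications) - 1 = 19 - 1 = 18

18


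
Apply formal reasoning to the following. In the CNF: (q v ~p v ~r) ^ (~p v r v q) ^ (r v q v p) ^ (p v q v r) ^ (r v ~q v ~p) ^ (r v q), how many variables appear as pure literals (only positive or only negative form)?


Check each variable for pure literal status:
p: mixed (not pure)
q: mixed (not pure)
r: mixed (not pure)
Pure literal count = 0

0


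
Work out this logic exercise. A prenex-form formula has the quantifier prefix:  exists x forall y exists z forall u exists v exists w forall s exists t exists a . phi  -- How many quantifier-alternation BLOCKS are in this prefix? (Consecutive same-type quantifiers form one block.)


Quantifier-type sequence: E A E A E E A E E  (A=forall, E=exists)
Group into maximal same-type runs:
  Ex1 | Ax1 | Ex1 | Ax1 | Ex2 | Ax1 | Ex2
Number of blocks = 7

7


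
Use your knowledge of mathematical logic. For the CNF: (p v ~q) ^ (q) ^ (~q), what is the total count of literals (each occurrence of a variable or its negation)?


Counting literals in each clause:
Clause 1: 2 literal(s)
Clause 2: 1 literal(s)
Clause 3: 1 literal(s)
Total = 4

4


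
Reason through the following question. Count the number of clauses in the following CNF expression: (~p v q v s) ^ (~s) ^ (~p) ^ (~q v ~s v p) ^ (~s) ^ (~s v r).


A CNF formula is a conjunction of clauses.
Clauses are separated by ^.
Counting the conjuncts: 6 clauses.

6


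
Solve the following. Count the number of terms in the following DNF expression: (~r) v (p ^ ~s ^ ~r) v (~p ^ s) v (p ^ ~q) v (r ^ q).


A DNF formula is a disjunction of terms (conjunctions).
Terms are separated by v.
Counting the disjuncts: 5 terms.

5


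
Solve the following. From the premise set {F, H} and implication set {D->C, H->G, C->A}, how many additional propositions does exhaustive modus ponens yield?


Initial facts: {F, H}
Apply modus ponens to closure:
  H and H->G  =>  G
Final known: {F, G, H}
New propositions: {G}
Count = 1

1


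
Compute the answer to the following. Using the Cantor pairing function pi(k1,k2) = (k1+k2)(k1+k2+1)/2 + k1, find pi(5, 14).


k1 + k2 = 19
(k1+k2)(k1+k2+1)/2 = 19 * 20 / 2 = 190
pi = 190 + 5 = 195

195


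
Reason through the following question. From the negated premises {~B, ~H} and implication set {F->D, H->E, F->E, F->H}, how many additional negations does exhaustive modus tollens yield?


Initial negated facts: {~B, ~H}
Apply modus tollens to closure:
  ~H and F->H  =>  ~F
Final negated: {~B, ~F, ~H}
New negations: {~F}
Count = 1

1


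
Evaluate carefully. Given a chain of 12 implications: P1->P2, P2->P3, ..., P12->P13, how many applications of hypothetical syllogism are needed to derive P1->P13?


With 12 implications in a chain connecting 13 propositions:
P1->P2, P2->P3, ..., P12->P13
Steps needed = (number of implications) - 1 = 12 - 1 = 11

11


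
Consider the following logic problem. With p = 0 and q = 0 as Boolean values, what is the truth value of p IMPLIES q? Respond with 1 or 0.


p = 0, q = 0
Operation: p IMPLIES q
Evaluate: 0 IMPLIES 0 = 1

1


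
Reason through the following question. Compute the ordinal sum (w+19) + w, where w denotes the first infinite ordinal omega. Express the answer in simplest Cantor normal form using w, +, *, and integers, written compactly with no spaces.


Compute (w+19) + w.
Ordinal + is associative but NOT commutative; for finite n>0, n + w = w but w + n stays w+n.
(w+19) + w = w + (19+w) = w + w = w*2 (the finite tail 19 is absorbed by the right w).
Result = w*2

w*2


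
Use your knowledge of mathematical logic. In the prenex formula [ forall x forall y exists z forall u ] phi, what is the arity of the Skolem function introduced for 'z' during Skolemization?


Quantifier prefix: forall x forall y exists z forall u
'z' is existentially quantified at position 3.
Universal variables preceding it: x, y
Skolem function arity = 2

2


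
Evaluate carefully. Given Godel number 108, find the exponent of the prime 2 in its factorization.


Factorize 108 by dividing by 2 repeatedly.
Division steps: 2 divides 108 exactly 2 time(s).
Exponent of 2 = 2

2


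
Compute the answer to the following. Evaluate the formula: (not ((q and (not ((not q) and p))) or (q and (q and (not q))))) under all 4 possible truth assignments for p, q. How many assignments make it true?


Check all 4 assignments:
p=0, q=0: 1
p=0, q=1: 0
p=1, q=0: 1
p=1, q=1: 0
Count of True = 2

2


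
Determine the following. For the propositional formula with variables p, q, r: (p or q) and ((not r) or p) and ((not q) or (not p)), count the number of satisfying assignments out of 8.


Evaluate all 8 assignments for p, q, r:
p=0, q=0, r=0: 0
p=0, q=0, r=1: 0
p=0, q=1, r=0: 1
p=0, q=1, r=1: 0
p=1, q=0, r=0: 1
p=1, q=0, r=1: 1
p=1, q=1, r=0: 0
p=1, q=1, r=1: 0
Satisfying count = 3

3


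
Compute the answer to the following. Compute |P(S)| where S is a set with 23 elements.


The power set of a set with n elements has 2^n elements.
|P(S)| = 2^23 = 8388608

8388608


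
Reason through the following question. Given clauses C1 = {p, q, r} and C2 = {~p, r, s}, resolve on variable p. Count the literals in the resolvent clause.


Remove p from C1 and ~p from C2.
C1 remainder: {q, r}
C2 remainder: {r, s}
Union (resolvent): {q, r, s}
Resolvent has 3 literal(s).

3


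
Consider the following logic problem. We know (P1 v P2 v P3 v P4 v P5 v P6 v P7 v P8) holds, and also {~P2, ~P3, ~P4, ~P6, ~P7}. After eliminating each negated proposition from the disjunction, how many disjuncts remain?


Original disjuncts (8): P1, P2, P3, P4, P5, P6, P7, P8
Negated (eliminate): ~P2, ~P3, ~P4, ~P6, ~P7
Remaining disjuncts: P1, P5, P8
Count = 8 - 5 = 3

3


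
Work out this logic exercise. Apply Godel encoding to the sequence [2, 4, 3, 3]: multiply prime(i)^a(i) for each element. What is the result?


Encode each element as an exponent of the corresponding prime:
  2^2 = 4
  3^4 = 81
  5^3 = 125
  7^3 = 343
Product = 4 * 81 * 125 * 343 = 13891500

13891500


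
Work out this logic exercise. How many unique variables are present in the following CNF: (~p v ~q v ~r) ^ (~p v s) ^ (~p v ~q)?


Identify each variable that appears in the formula.
Variables found: p, q, r, s
Count = 4

4


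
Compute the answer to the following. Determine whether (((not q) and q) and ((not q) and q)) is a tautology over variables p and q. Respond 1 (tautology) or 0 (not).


Check all 4 assignments:
p=0, q=0: 0
p=0, q=1: 0
p=1, q=0: 0
p=1, q=1: 0
Satisfying count = 0/4.
Tautology iff count = 4: no.

0


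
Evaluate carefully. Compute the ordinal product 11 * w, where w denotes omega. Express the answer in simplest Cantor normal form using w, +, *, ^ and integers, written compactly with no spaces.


Compute 11 * w.
Ordinal * is associative and left-distributive over +, but NOT commutative; for finite n>1, n*w = w but w*n stays w*n.
For finite n>0, n * w = sup{n*k : k<w} = w. So 11 * w = w.
Result = w

w


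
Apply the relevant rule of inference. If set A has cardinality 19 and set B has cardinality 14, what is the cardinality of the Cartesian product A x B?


The Cartesian product A x B contains all ordered pairs (a, b).
|A x B| = |A| * |B| = 19 * 14 = 266

266


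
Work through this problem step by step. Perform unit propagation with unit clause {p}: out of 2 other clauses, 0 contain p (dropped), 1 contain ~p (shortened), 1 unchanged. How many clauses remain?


Satisfied (removed): 0
Shortened (remain): 1
Unchanged (remain): 1
Remaining = 1 + 1 = 2

2


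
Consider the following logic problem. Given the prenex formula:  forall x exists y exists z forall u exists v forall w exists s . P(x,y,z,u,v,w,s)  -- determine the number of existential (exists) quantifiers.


Quantifier prefix: forall x exists y exists z forall u exists v forall w exists s
Mark each quantifier type:
  U E E U E U E
Universal count = 3, Existential count = 4
Asked for existential (exists) quantifiers: 4

4


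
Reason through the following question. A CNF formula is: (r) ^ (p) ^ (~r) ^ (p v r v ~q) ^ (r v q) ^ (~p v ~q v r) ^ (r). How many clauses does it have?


A CNF formula is a conjunction of clauses.
Clauses are separated by ^.
Counting the conjuncts: 7 clauses.

7


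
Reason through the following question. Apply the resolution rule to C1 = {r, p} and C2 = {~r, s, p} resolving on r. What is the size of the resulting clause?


Remove r from C1 and ~r from C2.
C1 remainder: {p}
C2 remainder: {s, p}
Union (resolvent): {p, s}
Resolvent has 2 literal(s).

2


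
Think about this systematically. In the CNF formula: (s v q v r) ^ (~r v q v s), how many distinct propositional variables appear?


Identify each variable that appears in the formula.
Variables found: q, r, s
Count = 3

3


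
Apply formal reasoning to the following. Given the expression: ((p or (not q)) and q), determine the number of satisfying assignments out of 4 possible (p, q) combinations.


Check all 4 assignments:
p=0, q=0: 0
p=0, q=1: 0
p=1, q=0: 0
p=1, q=1: 1
Count of True = 1

1


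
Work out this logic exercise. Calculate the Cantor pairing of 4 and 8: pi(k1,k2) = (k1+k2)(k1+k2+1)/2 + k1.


k1 + k2 = 12
(k1+k2)(k1+k2+1)/2 = 12 * 13 / 2 = 78
pi = 78 + 4 = 82

82


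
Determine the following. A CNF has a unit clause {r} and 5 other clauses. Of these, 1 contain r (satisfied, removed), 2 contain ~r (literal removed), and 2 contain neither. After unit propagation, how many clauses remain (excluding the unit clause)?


Satisfied (removed): 1
Shortened (remain): 2
Unchanged (remain): 2
Remaining = 2 + 2 = 4

4


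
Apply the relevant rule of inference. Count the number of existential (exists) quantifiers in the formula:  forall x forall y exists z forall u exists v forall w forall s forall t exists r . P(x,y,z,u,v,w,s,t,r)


Quantifier prefix: forall x forall y exists z forall u exists v forall w forall s forall t exists r
Mark each quantifier type:
  U U E U E U U U E
Universal count = 6, Existential count = 3
Asked for existential (exists) quantifiers: 3

3


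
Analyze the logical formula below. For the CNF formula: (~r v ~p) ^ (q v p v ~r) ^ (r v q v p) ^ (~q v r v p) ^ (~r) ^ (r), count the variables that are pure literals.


Check each variable for pure literal status:
p: mixed (not pure)
q: mixed (not pure)
r: mixed (not pure)
Pure literal count = 0

0


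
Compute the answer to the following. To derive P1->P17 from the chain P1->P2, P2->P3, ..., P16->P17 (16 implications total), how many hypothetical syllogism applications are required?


With 16 implications in a chain connecting 17 propositions:
P1->P2, P2->P3, ..., P16->P17
Steps needed = (number of implications) - 1 = 16 - 1 = 15

15


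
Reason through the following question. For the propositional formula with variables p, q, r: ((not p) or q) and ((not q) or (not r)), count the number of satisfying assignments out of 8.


Evaluate all 8 assignments for p, q, r:
p=0, q=0, r=0: 1
p=0, q=0, r=1: 1
p=0, q=1, r=0: 1
p=0, q=1, r=1: 0
p=1, q=0, r=0: 0
p=1, q=0, r=1: 0
p=1, q=1, r=0: 1
p=1, q=1, r=1: 0
Satisfying count = 4

4


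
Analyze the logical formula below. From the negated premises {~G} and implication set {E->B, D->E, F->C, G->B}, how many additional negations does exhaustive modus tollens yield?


Initial negated facts: {~G}
Apply modus tollens to closure:
  (no implication fires)
Final negated: {~G}
New negations: {(none)}
Count = 0

0


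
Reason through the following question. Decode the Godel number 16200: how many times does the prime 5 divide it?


Factorize 16200 by dividing by 5 repeatedly.
Division steps: 5 divides 16200 exactly 2 time(s).
Exponent of 5 = 2

2


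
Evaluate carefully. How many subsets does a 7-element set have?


The power set of a set with n elements has 2^n elements.
|P(S)| = 2^7 = 128

128


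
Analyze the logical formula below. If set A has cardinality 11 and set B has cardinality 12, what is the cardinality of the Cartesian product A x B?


The Cartesian product A x B contains all ordered pairs (a, b).
|A x B| = |A| * |B| = 11 * 12 = 132

132


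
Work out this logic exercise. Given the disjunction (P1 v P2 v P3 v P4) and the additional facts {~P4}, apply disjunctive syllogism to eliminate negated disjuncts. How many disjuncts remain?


Original disjuncts (4): P1, P2, P3, P4
Negated (eliminate): ~P4
Remaining disjuncts: P1, P2, P3
Count = 4 - 1 = 3

3


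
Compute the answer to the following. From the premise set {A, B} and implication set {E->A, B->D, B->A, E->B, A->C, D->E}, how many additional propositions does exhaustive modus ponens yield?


Initial facts: {A, B}
Apply modus ponens to closure:
  B and B->D  =>  D
  A and A->C  =>  C
  D and D->E  =>  E
Final known: {A, B, C, D, E}
New propositions: {C, D, E}
Count = 3

3


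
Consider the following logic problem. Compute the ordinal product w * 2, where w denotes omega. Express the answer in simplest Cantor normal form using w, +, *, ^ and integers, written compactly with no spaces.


Compute w * 2.
Ordinal * is associative and left-distributive over +, but NOT commutative; for finite n>1, n*w = w but w*n stays w*n.
w * 2 means 2 copies of w concatenated: w*2.
Result = w*2

w*2


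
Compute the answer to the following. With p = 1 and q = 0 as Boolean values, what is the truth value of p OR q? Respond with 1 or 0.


p = 1, q = 0
Operation: p OR q
Evaluate: 1 OR 0 = 1

1


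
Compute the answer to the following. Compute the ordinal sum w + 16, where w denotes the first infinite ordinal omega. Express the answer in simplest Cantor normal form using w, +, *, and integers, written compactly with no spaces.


Compute w + 16.
Ordinal + is associative but NOT commutative; for finite n>0, n + w = w but w + n stays w+n.
w + 16 is already in normal form (a successor ordinal beyond w).
Result = w+16

w+16


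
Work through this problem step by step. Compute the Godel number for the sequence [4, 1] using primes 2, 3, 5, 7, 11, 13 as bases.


Encode each element as an exponent of the corresponding prime:
  2^4 = 16
  3^1 = 3
Product = 16 * 3 = 48

48


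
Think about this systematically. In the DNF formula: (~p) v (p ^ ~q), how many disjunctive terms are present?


A DNF formula is a disjunction of terms (conjunctions).
Terms are separated by v.
Counting the disjuncts: 2 terms.

2


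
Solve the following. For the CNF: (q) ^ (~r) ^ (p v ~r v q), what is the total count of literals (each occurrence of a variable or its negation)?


Counting literals in each clause:
Clause 1: 1 literal(s)
Clause 2: 1 literal(s)
Clause 3: 3 literal(s)
Total = 5

5


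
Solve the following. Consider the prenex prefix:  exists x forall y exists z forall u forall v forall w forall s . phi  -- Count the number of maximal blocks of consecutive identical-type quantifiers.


Quantifier-type sequence: E A E A A A A  (A=forall, E=exists)
Group into maximal same-type runs:
  Ex1 | Ax1 | Ex1 | Ax4
Number of blocks = 4

4


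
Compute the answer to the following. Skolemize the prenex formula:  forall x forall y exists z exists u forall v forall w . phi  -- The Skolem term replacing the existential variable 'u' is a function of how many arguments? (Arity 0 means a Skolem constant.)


Quantifier prefix: forall x forall y exists z exists u forall v forall w
'u' is existentially quantified at position 4.
Universal variables preceding it: x, y
Skolem function arity = 2

2


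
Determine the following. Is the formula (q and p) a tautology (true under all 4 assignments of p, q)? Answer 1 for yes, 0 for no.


Check all 4 assignments:
p=0, q=0: 0
p=0, q=1: 0
p=1, q=0: 0
p=1, q=1: 1
Satisfying count = 1/4.
Tautology iff count = 4: no.

0


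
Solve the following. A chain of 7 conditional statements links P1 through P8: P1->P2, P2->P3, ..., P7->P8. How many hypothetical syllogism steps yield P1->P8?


With 7 implications in a chain connecting 8 propositions:
P1->P2, P2->P3, ..., P7->P8
Steps needed = (number of implications) - 1 = 7 - 1 = 6

6


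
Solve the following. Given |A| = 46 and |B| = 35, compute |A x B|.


The Cartesian product A x B contains all ordered pairs (a, b).
|A x B| = |A| * |B| = 46 * 35 = 1610

1610


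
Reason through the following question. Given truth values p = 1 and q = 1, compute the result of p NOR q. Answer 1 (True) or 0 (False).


p = 1, q = 1
Operation: p NOR q
Evaluate: 1 NOR 1 = 0

0


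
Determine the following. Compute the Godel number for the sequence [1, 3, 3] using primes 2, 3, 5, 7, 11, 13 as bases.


Encode each element as an exponent of the corresponding prime:
  2^1 = 2
  3^3 = 27
  5^3 = 125
Product = 2 * 27 * 125 = 6750

6750


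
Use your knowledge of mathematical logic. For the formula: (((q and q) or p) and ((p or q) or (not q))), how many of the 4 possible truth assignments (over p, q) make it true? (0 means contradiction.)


Check all 4 assignments:
p=0, q=0: 0
p=0, q=1: 1
p=1, q=0: 1
p=1, q=1: 1
Count of True = 3

3


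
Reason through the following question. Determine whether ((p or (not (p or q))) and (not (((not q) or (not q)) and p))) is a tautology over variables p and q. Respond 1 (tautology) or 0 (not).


Check all 4 assignments:
p=0, q=0: 1
p=0, q=1: 0
p=1, q=0: 0
p=1, q=1: 1
Satisfying count = 2/4.
Tautology iff count = 4: no.

0


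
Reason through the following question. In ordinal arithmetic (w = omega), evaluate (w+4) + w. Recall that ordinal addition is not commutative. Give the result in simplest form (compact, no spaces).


Compute (w+4) + w.
Ordinal + is associative but NOT commutative; for finite n>0, n + w = w but w + n stays w+n.
(w+4) + w = w + (4+w) = w + w = w*2 (the finite tail 4 is absorbed by the right w).
Result = w*2

w*2


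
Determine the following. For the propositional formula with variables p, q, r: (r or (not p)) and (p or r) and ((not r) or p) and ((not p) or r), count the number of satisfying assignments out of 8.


Evaluate all 8 assignments for p, q, r:
p=0, q=0, r=0: 0
p=0, q=0, r=1: 0
p=0, q=1, r=0: 0
p=0, q=1, r=1: 0
p=1, q=0, r=0: 0
p=1, q=0, r=1: 1
p=1, q=1, r=0: 0
p=1, q=1, r=1: 1
Satisfying count = 2

2


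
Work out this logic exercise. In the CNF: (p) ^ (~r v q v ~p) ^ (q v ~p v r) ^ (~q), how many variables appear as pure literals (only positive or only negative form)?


Check each variable for pure literal status:
p: mixed (not pure)
q: mixed (not pure)
r: mixed (not pure)
Pure literal count = 0

0


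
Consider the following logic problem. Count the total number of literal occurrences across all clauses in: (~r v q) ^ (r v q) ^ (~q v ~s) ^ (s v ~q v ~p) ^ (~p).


Counting literals in each clause:
Clause 1: 2 literal(s)
Clause 2: 2 literal(s)
Clause 3: 2 literal(s)
Clause 4: 3 literal(s)
Clause 5: 1 literal(s)
Total = 10

10


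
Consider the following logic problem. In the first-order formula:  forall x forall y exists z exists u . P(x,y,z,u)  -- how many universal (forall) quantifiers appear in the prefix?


Quantifier prefix: forall x forall y exists z exists u
Mark each quantifier type:
  U U E E
Universal count = 2, Existential count = 2
Asked for universal (forall) quantifiers: 2

2


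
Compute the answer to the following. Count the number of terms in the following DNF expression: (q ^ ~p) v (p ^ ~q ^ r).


A DNF formula is a disjunction of terms (conjunctions).
Terms are separated by v.
Counting the disjuncts: 2 terms.

2


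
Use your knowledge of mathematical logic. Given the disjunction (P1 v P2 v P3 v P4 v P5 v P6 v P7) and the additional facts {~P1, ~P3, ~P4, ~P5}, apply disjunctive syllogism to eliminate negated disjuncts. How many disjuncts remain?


Original disjuncts (7): P1, P2, P3, P4, P5, P6, P7
Negated (eliminate): ~P1, ~P3, ~P4, ~P5
Remaining disjuncts: P2, P6, P7
Count = 7 - 4 = 3

3


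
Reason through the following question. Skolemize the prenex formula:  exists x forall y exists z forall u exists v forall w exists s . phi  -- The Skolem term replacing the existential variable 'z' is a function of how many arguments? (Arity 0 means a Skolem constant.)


Quantifier prefix: exists x forall y exists z forall u exists v forall w exists s
'z' is existentially quantified at position 3.
Universal variables preceding it: y
Skolem function arity = 1

1


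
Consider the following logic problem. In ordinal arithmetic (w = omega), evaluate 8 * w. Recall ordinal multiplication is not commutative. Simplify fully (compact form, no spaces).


Compute 8 * w.
Ordinal * is associative and left-distributive over +, but NOT commutative; for finite n>1, n*w = w but w*n stays w*n.
For finite n>0, n * w = sup{n*k : k<w} = w. So 8 * w = w.
Result = w

w


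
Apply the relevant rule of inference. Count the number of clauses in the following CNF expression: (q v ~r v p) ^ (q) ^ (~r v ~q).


A CNF formula is a conjunction of clauses.
Clauses are separated by ^.
Counting the conjuncts: 3 clauses.

3


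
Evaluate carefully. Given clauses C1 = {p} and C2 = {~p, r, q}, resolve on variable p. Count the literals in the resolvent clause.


Remove p from C1 and ~p from C2.
C1 remainder: {}
C2 remainder: {r, q}
Union (resolvent): {q, r}
Resolvent has 2 literal(s).

2


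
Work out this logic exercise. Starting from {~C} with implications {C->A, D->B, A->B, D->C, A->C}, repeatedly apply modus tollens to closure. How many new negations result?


Initial negated facts: {~C}
Apply modus tollens to closure:
  ~C and D->C  =>  ~D
  ~C and A->C  =>  ~A
Final negated: {~A, ~C, ~D}
New negations: {~A, ~D}
Count = 2

2


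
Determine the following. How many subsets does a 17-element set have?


The power set of a set with n elements has 2^n elements.
|P(S)| = 2^17 = 131072

131072


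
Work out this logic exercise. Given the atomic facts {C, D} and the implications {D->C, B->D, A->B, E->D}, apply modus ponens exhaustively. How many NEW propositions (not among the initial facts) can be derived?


Initial facts: {C, D}
Apply modus ponens to closure:
  (no implication fires)
Final known: {C, D}
New propositions: {(none)}
Count = 0

0


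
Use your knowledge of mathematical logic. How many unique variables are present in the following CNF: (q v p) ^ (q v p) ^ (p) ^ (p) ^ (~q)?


Identify each variable that appears in the formula.
Variables found: p, q
Count = 2

2


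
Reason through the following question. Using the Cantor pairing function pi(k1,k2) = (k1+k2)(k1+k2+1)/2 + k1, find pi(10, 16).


k1 + k2 = 26
(k1+k2)(k1+k2+1)/2 = 26 * 27 / 2 = 351
pi = 351 + 10 = 361

361


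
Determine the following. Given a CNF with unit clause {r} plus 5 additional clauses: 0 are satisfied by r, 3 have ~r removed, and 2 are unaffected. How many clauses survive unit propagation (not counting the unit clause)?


Satisfied (removed): 0
Shortened (remain): 3
Unchanged (remain): 2
Remaining = 3 + 2 = 5

5


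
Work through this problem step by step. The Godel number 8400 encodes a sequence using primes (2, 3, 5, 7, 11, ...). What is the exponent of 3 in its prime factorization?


Factorize 8400 by dividing by 3 repeatedly.
Division steps: 3 divides 8400 exactly 1 time(s).
Exponent of 3 = 1

1


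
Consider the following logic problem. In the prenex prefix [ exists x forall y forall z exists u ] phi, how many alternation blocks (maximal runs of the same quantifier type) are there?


Quantifier-type sequence: E A A E  (A=forall, E=exists)
Group into maximal same-type runs:
  Ex1 | Ax2 | Ex1
Number of blocks = 3

3


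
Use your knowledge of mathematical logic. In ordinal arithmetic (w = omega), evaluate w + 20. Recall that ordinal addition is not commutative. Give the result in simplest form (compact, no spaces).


Compute w + 20.
Ordinal + is associative but NOT commutative; for finite n>0, n + w = w but w + n stays w+n.
w + 20 is already in normal form (a successor ordinal beyond w).
Result = w+20

w+20


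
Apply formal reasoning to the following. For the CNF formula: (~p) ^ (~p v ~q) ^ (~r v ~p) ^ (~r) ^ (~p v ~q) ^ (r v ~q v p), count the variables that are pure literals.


Check each variable for pure literal status:
p: mixed (not pure)
q: pure negative
r: mixed (not pure)
Pure literal count = 1

1


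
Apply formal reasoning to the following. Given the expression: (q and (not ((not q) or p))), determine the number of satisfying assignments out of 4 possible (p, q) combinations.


Check all 4 assignments:
p=0, q=0: 0
p=0, q=1: 1
p=1, q=0: 0
p=1, q=1: 0
Count of True = 1

1


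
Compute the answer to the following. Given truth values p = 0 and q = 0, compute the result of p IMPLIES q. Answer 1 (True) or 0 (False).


p = 0, q = 0
Operation: p IMPLIES q
Evaluate: 0 IMPLIES 0 = 1

1


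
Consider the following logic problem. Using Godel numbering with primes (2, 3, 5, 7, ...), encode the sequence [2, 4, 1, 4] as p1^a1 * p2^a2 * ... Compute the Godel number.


Encode each element as an exponent of the corresponding prime:
  2^2 = 4
  3^4 = 81
  5^1 = 5
  7^4 = 2401
Product = 4 * 81 * 5 * 2401 = 3889620

3889620


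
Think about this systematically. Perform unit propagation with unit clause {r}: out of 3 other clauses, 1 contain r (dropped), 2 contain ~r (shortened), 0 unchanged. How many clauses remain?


Satisfied (removed): 1
Shortened (remain): 2
Unchanged (remain): 0
Remaining = 2 + 0 = 2

2


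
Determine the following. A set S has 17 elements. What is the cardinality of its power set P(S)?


The power set of a set with n elements has 2^n elements.
|P(S)| = 2^17 = 131072

131072


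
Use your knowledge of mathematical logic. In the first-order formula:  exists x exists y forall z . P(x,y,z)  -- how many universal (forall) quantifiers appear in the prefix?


Quantifier prefix: exists x exists y forall z
Mark each quantifier type:
  E E U
Universal count = 1, Existential count = 2
Asked for universal (forall) quantifiers: 1

1


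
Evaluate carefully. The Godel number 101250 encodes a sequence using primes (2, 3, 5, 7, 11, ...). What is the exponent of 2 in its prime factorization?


Factorize 101250 by dividing by 2 repeatedly.
Division steps: 2 divides 101250 exactly 1 time(s).
Exponent of 2 = 1

1


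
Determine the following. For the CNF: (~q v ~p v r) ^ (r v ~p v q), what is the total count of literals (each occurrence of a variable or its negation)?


Counting literals in each clause:
Clause 1: 3 literal(s)
Clause 2: 3 literal(s)
Total = 6

6


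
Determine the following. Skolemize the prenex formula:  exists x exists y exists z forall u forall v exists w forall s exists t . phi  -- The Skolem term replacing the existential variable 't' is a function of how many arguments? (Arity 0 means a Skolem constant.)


Quantifier prefix: exists x exists y exists z forall u forall v exists w forall s exists t
't' is existentially quantified at position 8.
Universal variables preceding it: u, v, s
Skolem function arity = 3

3


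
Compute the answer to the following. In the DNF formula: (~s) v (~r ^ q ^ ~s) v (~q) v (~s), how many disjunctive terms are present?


A DNF formula is a disjunction of terms (conjunctions).
Terms are separated by v.
Counting the disjuncts: 4 terms.

4


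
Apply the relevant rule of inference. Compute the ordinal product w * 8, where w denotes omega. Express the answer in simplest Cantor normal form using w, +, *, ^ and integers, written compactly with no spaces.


Compute w * 8.
Ordinal * is associative and left-distributive over +, but NOT commutative; for finite n>1, n*w = w but w*n stays w*n.
w * 8 means 8 copies of w concatenated: w*8.
Result = w*8

w*8


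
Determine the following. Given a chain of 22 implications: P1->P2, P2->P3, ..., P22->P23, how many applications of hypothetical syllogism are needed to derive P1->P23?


With 22 implications in a chain connecting 23 propositions:
P1->P2, P2->P3, ..., P22->P23
Steps needed = (number of implications) - 1 = 22 - 1 = 21

21


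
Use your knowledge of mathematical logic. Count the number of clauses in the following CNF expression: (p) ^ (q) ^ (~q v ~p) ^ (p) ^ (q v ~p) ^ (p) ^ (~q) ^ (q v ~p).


A CNF formula is a conjunction of clauses.
Clauses are separated by ^.
Counting the conjuncts: 8 clauses.

8


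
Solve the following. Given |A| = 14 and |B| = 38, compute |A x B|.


The Cartesian product A x B contains all ordered pairs (a, b).
|A x B| = |A| * |B| = 14 * 38 = 532

532


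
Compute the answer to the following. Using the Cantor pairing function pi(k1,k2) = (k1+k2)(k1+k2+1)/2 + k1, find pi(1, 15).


k1 + k2 = 16
(k1+k2)(k1+k2+1)/2 = 16 * 17 / 2 = 136
pi = 136 + 1 = 137

137


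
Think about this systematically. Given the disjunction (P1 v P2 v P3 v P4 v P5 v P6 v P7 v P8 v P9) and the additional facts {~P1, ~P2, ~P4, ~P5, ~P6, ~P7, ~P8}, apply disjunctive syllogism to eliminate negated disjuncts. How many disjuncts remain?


Original disjuncts (9): P1, P2, P3, P4, P5, P6, P7, P8, P9
Negated (eliminate): ~P1, ~P2, ~P4, ~P5, ~P6, ~P7, ~P8
Remaining disjuncts: P3, P9
Count = 9 - 7 = 2

2


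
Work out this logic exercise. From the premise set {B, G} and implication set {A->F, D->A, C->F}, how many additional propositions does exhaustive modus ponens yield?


Initial facts: {B, G}
Apply modus ponens to closure:
  (no implication fires)
Final known: {B, G}
New propositions: {(none)}
Count = 0

0


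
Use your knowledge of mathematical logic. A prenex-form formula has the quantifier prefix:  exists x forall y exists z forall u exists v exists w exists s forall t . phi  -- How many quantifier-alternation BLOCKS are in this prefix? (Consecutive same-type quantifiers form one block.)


Quantifier-type sequence: E A E A E E E A  (A=forall, E=exists)
Group into maximal same-type runs:
  Ex1 | Ax1 | Ex1 | Ax1 | Ex3 | Ax1
Number of blocks = 6

6


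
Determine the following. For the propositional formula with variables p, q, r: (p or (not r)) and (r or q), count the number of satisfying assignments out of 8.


Evaluate all 8 assignments for p, q, r:
p=0, q=0, r=0: 0
p=0, q=0, r=1: 0
p=0, q=1, r=0: 1
p=0, q=1, r=1: 0
p=1, q=0, r=0: 0
p=1, q=0, r=1: 1
p=1, q=1, r=0: 1
p=1, q=1, r=1: 1
Satisfying count = 4

4


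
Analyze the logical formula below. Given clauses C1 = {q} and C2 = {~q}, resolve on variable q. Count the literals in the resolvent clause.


Remove q from C1 and ~q from C2.
C1 remainder: {}
C2 remainder: {}
Union (resolvent): {} (empty clause)
Resolvent has 0 literal(s).

0


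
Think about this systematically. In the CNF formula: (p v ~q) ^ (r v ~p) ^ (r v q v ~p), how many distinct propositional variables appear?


Identify each variable that appears in the formula.
Variables found: p, q, r
Count = 3

3


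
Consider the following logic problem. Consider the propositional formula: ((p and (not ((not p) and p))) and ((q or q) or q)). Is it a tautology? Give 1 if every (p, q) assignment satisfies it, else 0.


Check all 4 assignments:
p=0, q=0: 0
p=0, q=1: 0
p=1, q=0: 0
p=1, q=1: 1
Satisfying count = 1/4.
Tautology iff count = 4: no.

0


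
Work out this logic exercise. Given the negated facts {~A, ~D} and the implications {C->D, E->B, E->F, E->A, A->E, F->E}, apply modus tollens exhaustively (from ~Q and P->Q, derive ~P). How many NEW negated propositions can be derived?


Initial negated facts: {~A, ~D}
Apply modus tollens to closure:
  ~D and C->D  =>  ~C
  ~A and E->A  =>  ~E
  ~E and F->E  =>  ~F
Final negated: {~A, ~C, ~D, ~E, ~F}
New negations: {~C, ~E, ~F}
Count = 3

3


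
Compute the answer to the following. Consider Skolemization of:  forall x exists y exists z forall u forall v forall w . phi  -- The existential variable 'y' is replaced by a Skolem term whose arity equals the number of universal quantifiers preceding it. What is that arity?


Quantifier prefix: forall x exists y exists z forall u forall v forall w
'y' is existentially quantified at position 2.
Universal variables preceding it: x
Skolem function arity = 1

1


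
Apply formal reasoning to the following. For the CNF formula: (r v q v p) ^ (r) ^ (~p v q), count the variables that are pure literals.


Check each variable for pure literal status:
p: mixed (not pure)
q: pure positive
r: pure positive
Pure literal count = 2

2


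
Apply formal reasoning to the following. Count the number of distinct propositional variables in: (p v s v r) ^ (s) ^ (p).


Identify each variable that appears in the formula.
Variables found: p, r, s
Count = 3

3


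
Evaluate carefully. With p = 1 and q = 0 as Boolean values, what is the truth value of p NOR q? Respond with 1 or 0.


p = 1, q = 0
Operation: p NOR q
Evaluate: 1 NOR 0 = 0

0


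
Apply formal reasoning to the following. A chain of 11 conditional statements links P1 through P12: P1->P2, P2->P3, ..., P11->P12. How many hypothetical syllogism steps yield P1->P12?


With 11 implications in a chain connecting 12 propositions:
P1->P2, P2->P3, ..., P11->P12
Steps needed = (number of implications) - 1 = 11 - 1 = 10

10


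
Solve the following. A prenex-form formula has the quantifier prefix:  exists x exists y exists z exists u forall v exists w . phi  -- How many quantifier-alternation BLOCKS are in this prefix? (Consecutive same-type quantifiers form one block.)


Quantifier-type sequence: E E E E A E  (A=forall, E=exists)
Group into maximal same-type runs:
  Ex4 | Ax1 | Ex1
Number of blocks = 3

3
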